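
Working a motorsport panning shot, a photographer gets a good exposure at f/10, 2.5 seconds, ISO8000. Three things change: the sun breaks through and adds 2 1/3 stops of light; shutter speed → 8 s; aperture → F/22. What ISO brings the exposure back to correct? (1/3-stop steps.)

Scene light: 2 1/3 stops brighter.
Shutter speed: 2.5 → 3.2 → 4 → 5 → 6 → 8 — 1 2/3 stops slower (brighter).
Aperture: f/10 → f/11 → f/13 → f/14 → f/16 → f/18 → f/20 → f/22 — 2 1/3 stops narrower (darker).
Net so far: 1 2/3 stops brighter. ISO: 8000 → 6400 → 5000 → 4000 → 3200 → 2500.

ISO 2500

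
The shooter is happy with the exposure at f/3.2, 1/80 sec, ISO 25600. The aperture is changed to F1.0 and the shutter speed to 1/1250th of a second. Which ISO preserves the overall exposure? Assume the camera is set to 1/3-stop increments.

ISO 40000

Aperture: f/3.2 → f/2.8 → f/2.5 → f/2.2 → f/2 → f/1.8 → f/1.6 → f/1.4 → f/1.2 → f/1.1 → f/1.0 — 3 1/3 stops wider (brighter).
Shutter speed: 1/80 → 1/100 → 1/125 → 1/160 → 1/200 → 1/250 → 1/320 → 1/400 → 1/500 → 1/640 → 1/800 → 1/1000 → 1/1250 — 4 stops shorter (darker).
Net change so far: 2/3 stop darker. Offset with the ISO: 25600 → 32000 → 40000.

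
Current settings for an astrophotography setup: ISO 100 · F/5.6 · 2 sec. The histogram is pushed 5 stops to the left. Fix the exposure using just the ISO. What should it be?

ISO 3200

Underexposed by 5 stops → need 5 stops brighter.
ISO: 100 → 200 → 400 → 800 → 1600 → 3200.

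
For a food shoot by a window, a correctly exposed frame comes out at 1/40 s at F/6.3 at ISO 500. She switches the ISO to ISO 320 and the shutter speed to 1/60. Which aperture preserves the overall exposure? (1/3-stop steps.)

ISO: 500 → 400 → 320 — 2/3 stop lower (darker).
Shutter speed: 1/40 → 1/50 → 1/60 — 2/3 stop shorter (darker).
Net change so far: 1 1/3 stops darker. Offset with the aperture: f/6.3 → f/5.6 → f/5 → f/4.5 → f/4.

f/4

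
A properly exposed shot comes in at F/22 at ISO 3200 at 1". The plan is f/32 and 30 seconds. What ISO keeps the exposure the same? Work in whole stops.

Aperture: f/22 → f/32 — 1 stop narrower (darker).
Shutter speed: 1 → 2 → 4 → 8 → 15 → 30 — 5 stops longer (brighter).
Net change so far: 4 stops brighter. Offset with the ISO: 3200 → 1600 → 800 → 400 → 200.

ISO 200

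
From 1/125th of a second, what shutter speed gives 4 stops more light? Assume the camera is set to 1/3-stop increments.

Shutter speed: 1/125 → 1/100 → 1/80 → 1/60 → 1/50 → 1/40 → 1/30 → 1/25 → 1/20 → 1/15 → 1/13 → 1/10 → 1/8 — 4 stops longer (brighter).

1/8s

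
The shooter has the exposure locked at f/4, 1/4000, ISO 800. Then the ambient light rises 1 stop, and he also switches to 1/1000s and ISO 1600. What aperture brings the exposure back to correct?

Scene light: 1 stop brighter.
Shutter speed: 1/4000 → 1/2000 → 1/1000 — 2 stops slower (brighter).
ISO: 800 → 1600 — 1 stop raised (brighter).
Net so far: 4 stops brighter. Aperture: f/4 → f/5.6 → f/8 → f/11 → f/16.

f/16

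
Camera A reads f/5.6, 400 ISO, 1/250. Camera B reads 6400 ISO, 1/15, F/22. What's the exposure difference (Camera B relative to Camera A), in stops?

Aperture: f/5.6 → f/8 → f/11 → f/16 → f/22 — 4 stops smaller aperture (darker).
Shutter speed: 1/250 → 1/125 → 1/60 → 1/30 → 1/15 — 4 stops slower (brighter).
ISO: 400 → 800 → 1600 → 3200 → 6400 — 4 stops higher (brighter).
Net: −4 +4 +4 = +4 stops.

4 stops brighter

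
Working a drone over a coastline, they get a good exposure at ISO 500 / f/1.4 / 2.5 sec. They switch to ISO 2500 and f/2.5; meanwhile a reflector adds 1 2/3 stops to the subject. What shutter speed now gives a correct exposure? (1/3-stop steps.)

0.5 s

Scene light: 1 2/3 stops brighter.
ISO: 500 → 640 → 800 → 1000 → 1250 → 1600 → 2000 → 2500 — 2 1/3 stops higher (brighter).
Aperture: f/1.4 → f/1.6 → f/1.8 → f/2 → f/2.2 → f/2.5 — 1 2/3 stops stopped down (darker).
Net so far: 2 1/3 stops brighter. Shutter speed: 2.5 → 2 → 1.6 → 1.3 → 1 → 0.8 → 0.6 → 0.5.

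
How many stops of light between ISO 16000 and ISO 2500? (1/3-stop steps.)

2 2/3 stops

16000 → 12800 → 10000 → 8000 → 6400 → 5000 → 4000 → 3200 → 2500 — count the steps: 8 third-stops = 2 2/3 stops.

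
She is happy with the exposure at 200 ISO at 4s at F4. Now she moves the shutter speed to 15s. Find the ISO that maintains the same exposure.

ISO 50

Shutter speed: 4 → 8 → 15 — 2 stops slower (brighter).
Need 2 stops darker from the ISO: 200 → 100 → 50.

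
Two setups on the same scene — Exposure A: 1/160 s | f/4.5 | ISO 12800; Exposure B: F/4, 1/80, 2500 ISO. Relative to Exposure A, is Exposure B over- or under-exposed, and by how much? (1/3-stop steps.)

1 stop darker

Aperture: f/4.5 → f/4 — 1/3 stop larger aperture (brighter).
Shutter speed: 1/160 → 1/125 → 1/100 → 1/80 — 1 stop slower (brighter).
ISO: 12800 → 10000 → 8000 → 6400 → 5000 → 4000 → 3200 → 2500 — 2 1/3 stops dropped (darker).
Net: +1/3 +1 −2 1/3 = −1 stop.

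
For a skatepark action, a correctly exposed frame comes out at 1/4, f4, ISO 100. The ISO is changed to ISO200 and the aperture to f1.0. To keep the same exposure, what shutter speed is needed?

1/125s

ISO: 100 → 200 — 1 stop higher (brighter).
Aperture: f/4 → f/2.8 → f/2 → f/1.4 → f/1.0 — 4 stops wider (brighter).
Net change so far: 5 stops brighter. Offset with the shutter speed: 1/4 → 1/8 → 1/15 → 1/30 → 1/60 → 1/125.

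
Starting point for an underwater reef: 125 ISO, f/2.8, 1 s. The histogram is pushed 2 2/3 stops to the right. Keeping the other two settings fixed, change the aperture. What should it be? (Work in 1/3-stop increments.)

Overexposed by 2 2/3 stops → need 2 2/3 stops darker.
Aperture: f/2.8 → f/3.2 → f/3.5 → f/4 → f/4.5 → f/5 → f/5.6 → f/6.3 → f/7.1.

f/7.1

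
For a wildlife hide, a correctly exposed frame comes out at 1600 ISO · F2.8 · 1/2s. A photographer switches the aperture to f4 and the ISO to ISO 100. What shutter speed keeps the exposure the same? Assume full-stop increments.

Aperture: f/2.8 → f/4 — 1 stop stopped down (darker).
ISO: 1600 → 800 → 400 → 200 → 100 — 4 stops lower (darker).
Net change so far: 5 stops darker. Offset with the shutter speed: 1/2 → 1 → 2 → 4 → 8 → 15.

15 s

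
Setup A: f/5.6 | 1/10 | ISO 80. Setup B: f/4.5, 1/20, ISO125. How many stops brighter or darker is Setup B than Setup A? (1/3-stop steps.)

Aperture: f/5.6 → f/5 → f/4.5 — 2/3 stop wider (brighter).
Shutter speed: 1/10 → 1/13 → 1/15 → 1/20 — 1 stop shorter (darker).
ISO: 80 → 100 → 125 — 2/3 stop higher (brighter).
Net: +2/3 −1 +2/3 = +1/3 stops.

1/3 stop brighter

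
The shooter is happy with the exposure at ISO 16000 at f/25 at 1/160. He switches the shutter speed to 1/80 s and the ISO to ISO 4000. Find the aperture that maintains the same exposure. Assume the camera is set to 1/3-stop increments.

Shutter speed: 1/160 → 1/125 → 1/100 → 1/80 — 1 stop slower (brighter).
ISO: 16000 → 12800 → 10000 → 8000 → 6400 → 5000 → 4000 — 2 stops dropped (darker).
Net change so far: 1 stop darker. Offset with the aperture: f/25 → f/22 → f/20 → f/18.

f/18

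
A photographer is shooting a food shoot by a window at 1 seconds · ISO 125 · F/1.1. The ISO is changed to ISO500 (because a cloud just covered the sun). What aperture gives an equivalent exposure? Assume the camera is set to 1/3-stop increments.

f/2.2

ISO: 125 → 160 → 200 → 250 → 320 → 400 → 500 — 2 stops higher (brighter).
Need 2 stops darker from the aperture: f/1.1 → f/1.2 → f/1.4 → f/1.6 → f/1.8 → f/2 → f/2.2.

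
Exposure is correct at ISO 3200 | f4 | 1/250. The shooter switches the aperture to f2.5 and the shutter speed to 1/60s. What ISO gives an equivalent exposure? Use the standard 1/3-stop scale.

ISO 320

Aperture: f/4 → f/3.5 → f/3.2 → f/2.8 → f/2.5 — 1 1/3 stops larger aperture (brighter).
Shutter speed: 1/250 → 1/200 → 1/160 → 1/125 → 1/100 → 1/80 → 1/60 — 2 stops longer (brighter).
Net change so far: 3 1/3 stops brighter. Offset with the ISO: 3200 → 2500 → 2000 → 1600 → 1250 → 1000 → 800 → 640 → 500 → 400 → 320.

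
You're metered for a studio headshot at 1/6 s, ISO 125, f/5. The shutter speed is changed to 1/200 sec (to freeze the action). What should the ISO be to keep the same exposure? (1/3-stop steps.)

Shutter speed: 1/6 → 1/8 → 1/10 → 1/13 → 1/15 → 1/20 → 1/25 → 1/30 → 1/40 → 1/50 → 1/60 → 1/80 → 1/100 → 1/125 → 1/160 → 1/200 — 5 stops faster (darker).
Need 5 stops brighter from the ISO: 125 → 160 → 200 → 250 → 320 → 400 → 500 → 640 → 800 → 1000 → 1250 → 1600 → 2000 → 2500 → 3200 → 4000.

ISO 4000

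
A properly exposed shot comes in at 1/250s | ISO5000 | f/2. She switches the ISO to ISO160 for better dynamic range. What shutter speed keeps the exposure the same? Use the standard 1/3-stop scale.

ISO: 5000 → 4000 → 3200 → 2500 → 2000 → 1600 → 1250 → 1000 → 800 → 640 → 500 → 400 → 320 → 250 → 200 → 160 — 5 stops lower (darker).
Need 5 stops brighter from the shutter speed: 1/250 → 1/200 → 1/160 → 1/125 → 1/100 → 1/80 → 1/60 → 1/50 → 1/40 → 1/30 → 1/25 → 1/20 → 1/15 → 1/13 → 1/10 → 1/8.

1/8s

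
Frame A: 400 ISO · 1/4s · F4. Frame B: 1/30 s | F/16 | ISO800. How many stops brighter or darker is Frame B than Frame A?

6 stops darker

Aperture: f/4 → f/5.6 → f/8 → f/11 → f/16 — 4 stops narrower (darker).
Shutter speed: 1/4 → 1/8 → 1/15 → 1/30 — 3 stops shorter (darker).
ISO: 400 → 800 — 1 stop higher (brighter).
Net: −4 −3 +1 = −6 stops.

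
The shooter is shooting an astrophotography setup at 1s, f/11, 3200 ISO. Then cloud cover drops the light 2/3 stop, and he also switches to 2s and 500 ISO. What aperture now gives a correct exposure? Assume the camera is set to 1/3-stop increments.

Scene light: 2/3 stop darker.
Shutter speed: 1 → 1.3 → 1.6 → 2 — 1 stop slower (brighter).
ISO: 3200 → 2500 → 2000 → 1600 → 1250 → 1000 → 800 → 640 → 500 — 2 2/3 stops lower (darker).
Net so far: 2 1/3 stops darker. Aperture: f/11 → f/10 → f/9 → f/8 → f/7.1 → f/6.3 → f/5.6 → f/5.

f/5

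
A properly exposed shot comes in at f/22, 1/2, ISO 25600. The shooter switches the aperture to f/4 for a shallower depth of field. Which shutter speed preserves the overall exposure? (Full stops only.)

Aperture: f/22 → f/16 → f/11 → f/8 → f/5.6 → f/4 — 5 stops larger aperture (brighter).
Need 5 stops darker from the shutter speed: 1/2 → 1/4 → 1/8 → 1/15 → 1/30 → 1/60.

1/60s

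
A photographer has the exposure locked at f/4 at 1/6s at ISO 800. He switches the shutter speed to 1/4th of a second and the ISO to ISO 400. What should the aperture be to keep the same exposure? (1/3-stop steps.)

f/3.5

Shutter speed: 1/6 → 1/5 → 1/4 — 2/3 stop longer (brighter).
ISO: 800 → 640 → 500 → 400 — 1 stop dropped (darker).
Net change so far: 1/3 stop darker. Offset with the aperture: f/4 → f/3.5.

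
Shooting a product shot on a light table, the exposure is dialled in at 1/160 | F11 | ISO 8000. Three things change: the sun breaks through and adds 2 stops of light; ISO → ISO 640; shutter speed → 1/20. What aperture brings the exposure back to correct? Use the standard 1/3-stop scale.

Scene light: 2 stops brighter.
ISO: 8000 → 6400 → 5000 → 4000 → 3200 → 2500 → 2000 → 1600 → 1250 → 1000 → 800 → 640 — 3 2/3 stops lower (darker).
Shutter speed: 1/160 → 1/125 → 1/100 → 1/80 → 1/60 → 1/50 → 1/40 → 1/30 → 1/25 → 1/20 — 3 stops slower (brighter).
Net so far: 1 1/3 stops brighter. Aperture: f/11 → f/13 → f/14 → f/16 → f/18.

f/18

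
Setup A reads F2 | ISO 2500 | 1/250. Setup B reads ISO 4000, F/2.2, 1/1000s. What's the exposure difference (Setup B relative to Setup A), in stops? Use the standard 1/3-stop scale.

Aperture: f/2 → f/2.2 — 1/3 stop stopped down (darker).
Shutter speed: 1/250 → 1/320 → 1/400 → 1/500 → 1/640 → 1/800 → 1/1000 — 2 stops shorter (darker).
ISO: 2500 → 3200 → 4000 — 2/3 stop raised (brighter).
Net: −1/3 −2 +2/3 = −1 2/3 stops.

1 2/3 stops darker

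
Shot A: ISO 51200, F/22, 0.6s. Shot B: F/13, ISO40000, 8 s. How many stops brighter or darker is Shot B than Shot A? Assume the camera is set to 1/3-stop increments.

5 stops brighter

Aperture: f/22 → f/20 → f/18 → f/16 → f/14 → f/13 — 1 2/3 stops wider (brighter).
Shutter speed: 0.6 → 0.8 → 1 → 1.3 → 1.6 → 2 → 2.5 → 3.2 → 4 → 5 → 6 → 8 — 3 2/3 stops longer (brighter).
ISO: 51200 → 40000 — 1/3 stop dropped (darker).
Net: +1 2/3 +3 2/3 −1/3 = +5 stops.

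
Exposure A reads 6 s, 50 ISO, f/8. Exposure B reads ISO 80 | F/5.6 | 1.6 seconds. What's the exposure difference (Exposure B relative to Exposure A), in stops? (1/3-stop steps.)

1/3 stop darker

Aperture: f/8 → f/7.1 → f/6.3 → f/5.6 — 1 stop larger aperture (brighter).
Shutter speed: 6 → 5 → 4 → 3.2 → 2.5 → 2 → 1.6 — 2 stops faster (darker).
ISO: 50 → 64 → 80 — 2/3 stop raised (brighter).
Net: +1 −2 +2/3 = −1/3 stops.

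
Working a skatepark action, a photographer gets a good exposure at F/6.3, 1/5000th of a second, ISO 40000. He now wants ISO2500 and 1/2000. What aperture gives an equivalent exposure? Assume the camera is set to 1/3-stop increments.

f/2.5

ISO: 40000 → 32000 → 25600 → 20000 → 16000 → 12800 → 10000 → 8000 → 6400 → 5000 → 4000 → 3200 → 2500 — 4 stops lower (darker).
Shutter speed: 1/5000 → 1/4000 → 1/3200 → 1/2500 → 1/2000 — 1 1/3 stops slower (brighter).
Net change so far: 2 2/3 stops darker. Offset with the aperture: f/6.3 → f/5.6 → f/5 → f/4.5 → f/4 → f/3.5 → f/3.2 → f/2.8 → f/2.5.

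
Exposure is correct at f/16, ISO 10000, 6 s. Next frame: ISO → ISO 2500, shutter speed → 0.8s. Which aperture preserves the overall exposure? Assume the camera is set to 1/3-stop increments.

ISO: 10000 → 8000 → 6400 → 5000 → 4000 → 3200 → 2500 — 2 stops dropped (darker).
Shutter speed: 6 → 5 → 4 → 3.2 → 2.5 → 2 → 1.6 → 1.3 → 1 → 0.8 — 3 stops faster (darker).
Net change so far: 5 stops darker. Offset with the aperture: f/16 → f/14 → f/13 → f/11 → f/10 → f/9 → f/8 → f/7.1 → f/6.3 → f/5.6 → f/5 → f/4.5 → f/4 → f/3.5 → f/3.2 → f/2.8.

f/2.8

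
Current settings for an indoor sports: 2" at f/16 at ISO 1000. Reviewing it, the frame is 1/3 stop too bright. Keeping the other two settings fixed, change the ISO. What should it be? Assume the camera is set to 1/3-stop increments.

ISO 800

Overexposed by 1/3 stop → need 1/3 stop darker.
ISO: 1000 → 800.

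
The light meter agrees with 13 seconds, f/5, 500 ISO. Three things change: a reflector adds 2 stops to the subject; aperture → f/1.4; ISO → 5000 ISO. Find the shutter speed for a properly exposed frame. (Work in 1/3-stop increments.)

1/40s

Scene light: 2 stops brighter.
Aperture: f/5 → f/4.5 → f/4 → f/3.5 → f/3.2 → f/2.8 → f/2.5 → f/2.2 → f/2 → f/1.8 → f/1.6 → f/1.4 — 3 2/3 stops wider (brighter).
ISO: 500 → 640 → 800 → 1000 → 1250 → 1600 → 2000 → 2500 → 3200 → 4000 → 5000 — 3 1/3 stops raised (brighter).
Net so far: 9 stops brighter. Shutter speed: 13 → 10 → 8 → 6 → 5 → 4 → 3.2 → 2.5 → 2 → 1.6 → 1.3 → 1 → 0.8 → 0.6 → 0.5 → 0.4 → 0.3 → 1/4 → 1/5 → 1/6 → 1/8 → 1/10 → 1/13 → 1/15 → 1/20 → 1/25 → 1/30 → 1/40.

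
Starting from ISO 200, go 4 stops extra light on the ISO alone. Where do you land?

ISO 3200

ISO: 200 → 400 → 800 → 1600 → 3200 — 4 stops raised (brighter).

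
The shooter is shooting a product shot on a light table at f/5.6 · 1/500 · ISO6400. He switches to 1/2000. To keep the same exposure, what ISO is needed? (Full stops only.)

ISO 25600

Shutter speed: 1/500 → 1/1000 → 1/2000 — 2 stops shorter (darker).
Need 2 stops brighter from the ISO: 6400 → 12800 → 25600.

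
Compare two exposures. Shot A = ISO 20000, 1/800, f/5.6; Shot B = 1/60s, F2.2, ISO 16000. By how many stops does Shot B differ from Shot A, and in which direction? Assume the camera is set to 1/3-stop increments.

6 stops brighter

Aperture: f/5.6 → f/5 → f/4.5 → f/4 → f/3.5 → f/3.2 → f/2.8 → f/2.5 → f/2.2 — 2 2/3 stops wider (brighter).
Shutter speed: 1/800 → 1/640 → 1/500 → 1/400 → 1/320 → 1/250 → 1/200 → 1/160 → 1/125 → 1/100 → 1/80 → 1/60 — 3 2/3 stops longer (brighter).
ISO: 20000 → 16000 — 1/3 stop dropped (darker).
Net: +2 2/3 +3 2/3 −1/3 = +6 stops.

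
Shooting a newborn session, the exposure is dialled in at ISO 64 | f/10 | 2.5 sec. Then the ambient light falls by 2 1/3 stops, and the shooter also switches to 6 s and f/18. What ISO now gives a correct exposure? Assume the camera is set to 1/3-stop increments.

Scene light: 2 1/3 stops darker.
Shutter speed: 2.5 → 3.2 → 4 → 5 → 6 — 1 1/3 stops longer (brighter).
Aperture: f/10 → f/11 → f/13 → f/14 → f/16 → f/18 — 1 2/3 stops smaller aperture (darker).
Net so far: 2 2/3 stops darker. ISO: 64 → 80 → 100 → 125 → 160 → 200 → 250 → 320 → 400.

ISO 400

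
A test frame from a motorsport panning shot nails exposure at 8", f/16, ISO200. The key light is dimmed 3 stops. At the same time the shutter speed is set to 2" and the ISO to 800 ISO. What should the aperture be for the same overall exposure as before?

f/5.6

Scene light: 3 stops darker.
Shutter speed: 8 → 4 → 2 — 2 stops shorter (darker).
ISO: 200 → 400 → 800 — 2 stops higher (brighter).
Net so far: 3 stops darker. Aperture: f/16 → f/11 → f/8 → f/5.6.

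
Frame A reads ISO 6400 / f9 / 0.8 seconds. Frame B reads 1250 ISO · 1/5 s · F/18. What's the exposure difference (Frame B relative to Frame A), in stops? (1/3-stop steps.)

Aperture: f/9 → f/10 → f/11 → f/13 → f/14 → f/16 → f/18 — 2 stops smaller aperture (darker).
Shutter speed: 0.8 → 0.6 → 0.5 → 0.4 → 0.3 → 1/4 → 1/5 — 2 stops faster (darker).
ISO: 6400 → 5000 → 4000 → 3200 → 2500 → 2000 → 1600 → 1250 — 2 1/3 stops lower (darker).
Net: −2 −2 −2 1/3 = −6 1/3 stops.

6 1/3 stops darker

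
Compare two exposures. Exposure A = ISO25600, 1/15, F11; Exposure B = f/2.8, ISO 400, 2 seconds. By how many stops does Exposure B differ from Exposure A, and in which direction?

Aperture: f/11 → f/8 → f/5.6 → f/4 → f/2.8 — 4 stops larger aperture (brighter).
Shutter speed: 1/15 → 1/8 → 1/4 → 1/2 → 1 → 2 — 5 stops longer (brighter).
ISO: 25600 → 12800 → 6400 → 3200 → 1600 → 800 → 400 — 6 stops lower (darker).
Net: +4 +5 −6 = +3 stops.

3 stops brighter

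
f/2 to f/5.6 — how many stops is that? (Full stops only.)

f/2 → f/2.8 → f/4 → f/5.6 — count the steps: 3 stops.

3 stops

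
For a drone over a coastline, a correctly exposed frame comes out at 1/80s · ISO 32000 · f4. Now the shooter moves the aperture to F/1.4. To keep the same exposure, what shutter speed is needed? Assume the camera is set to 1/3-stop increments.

Aperture: f/4 → f/3.5 → f/3.2 → f/2.8 → f/2.5 → f/2.2 → f/2 → f/1.8 → f/1.6 → f/1.4 — 3 stops opened up (brighter).
Need 3 stops darker from the shutter speed: 1/80 → 1/100 → 1/125 → 1/160 → 1/200 → 1/250 → 1/320 → 1/400 → 1/500 → 1/640.

1/640s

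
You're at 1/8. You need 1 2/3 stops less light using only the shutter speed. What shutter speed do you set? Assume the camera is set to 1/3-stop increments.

Shutter speed: 1/8 → 1/10 → 1/13 → 1/15 → 1/20 → 1/25 — 1 2/3 stops faster (darker).

1/25s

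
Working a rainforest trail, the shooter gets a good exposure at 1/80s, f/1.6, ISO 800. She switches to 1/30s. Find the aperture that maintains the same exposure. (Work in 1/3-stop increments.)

Shutter speed: 1/80 → 1/60 → 1/50 → 1/40 → 1/30 — 1 1/3 stops slower (brighter).
Need 1 1/3 stops darker from the aperture: f/1.6 → f/1.8 → f/2 → f/2.2 → f/2.5.

f/2.5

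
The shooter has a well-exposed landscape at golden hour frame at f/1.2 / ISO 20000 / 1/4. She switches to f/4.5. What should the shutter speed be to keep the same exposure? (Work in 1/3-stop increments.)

Aperture: f/1.2 → f/1.4 → f/1.6 → f/1.8 → f/2 → f/2.2 → f/2.5 → f/2.8 → f/3.2 → f/3.5 → f/4 → f/4.5 — 3 2/3 stops narrower (darker).
Need 3 2/3 stops brighter from the shutter speed: 1/4 → 0.3 → 0.4 → 0.5 → 0.6 → 0.8 → 1 → 1.3 → 1.6 → 2 → 2.5 → 3.2.

3.2 s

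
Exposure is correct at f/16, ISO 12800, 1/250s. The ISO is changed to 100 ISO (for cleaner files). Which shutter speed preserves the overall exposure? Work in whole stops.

1/2s

ISO: 12800 → 6400 → 3200 → 1600 → 800 → 400 → 200 → 100 — 7 stops dropped (darker).
Need 7 stops brighter from the shutter speed: 1/250 → 1/125 → 1/60 → 1/30 → 1/15 → 1/8 → 1/4 → 1/2.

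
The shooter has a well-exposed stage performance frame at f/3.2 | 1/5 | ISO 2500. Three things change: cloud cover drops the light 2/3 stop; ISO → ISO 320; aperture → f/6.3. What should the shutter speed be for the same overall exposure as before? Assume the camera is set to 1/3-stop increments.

Scene light: 2/3 stop darker.
ISO: 2500 → 2000 → 1600 → 1250 → 1000 → 800 → 640 → 500 → 400 → 320 — 3 stops lower (darker).
Aperture: f/3.2 → f/3.5 → f/4 → f/4.5 → f/5 → f/5.6 → f/6.3 — 2 stops stopped down (darker).
Net so far: 5 2/3 stops darker. Shutter speed: 1/5 → 1/4 → 0.3 → 0.4 → 0.5 → 0.6 → 0.8 → 1 → 1.3 → 1.6 → 2 → 2.5 → 3.2 → 4 → 5 → 6 → 8 → 10.

10 s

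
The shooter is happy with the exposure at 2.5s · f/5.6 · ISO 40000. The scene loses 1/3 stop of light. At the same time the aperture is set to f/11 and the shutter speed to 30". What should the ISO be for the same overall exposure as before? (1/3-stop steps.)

Scene light: 1/3 stop darker.
Aperture: f/5.6 → f/6.3 → f/7.1 → f/8 → f/9 → f/10 → f/11 — 2 stops narrower (darker).
Shutter speed: 2.5 → 3.2 → 4 → 5 → 6 → 8 → 10 → 13 → 15 → 20 → 25 → 30 — 3 2/3 stops longer (brighter).
Net so far: 1 1/3 stops brighter. ISO: 40000 → 32000 → 25600 → 20000 → 16000.

ISO 16000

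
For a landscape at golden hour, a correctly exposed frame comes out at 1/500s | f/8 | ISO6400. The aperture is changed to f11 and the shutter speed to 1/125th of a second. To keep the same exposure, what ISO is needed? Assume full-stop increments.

ISO 3200

Aperture: f/8 → f/11 — 1 stop stopped down (darker).
Shutter speed: 1/500 → 1/250 → 1/125 — 2 stops slower (brighter).
Net change so far: 1 stop brighter. Offset with the ISO: 6400 → 3200.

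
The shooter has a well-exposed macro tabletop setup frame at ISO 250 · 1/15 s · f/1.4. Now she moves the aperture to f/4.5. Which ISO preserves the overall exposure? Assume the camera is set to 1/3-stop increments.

Aperture: f/1.4 → f/1.6 → f/1.8 → f/2 → f/2.2 → f/2.5 → f/2.8 → f/3.2 → f/3.5 → f/4 → f/4.5 — 3 1/3 stops smaller aperture (darker).
Need 3 1/3 stops brighter from the ISO: 250 → 320 → 400 → 500 → 640 → 800 → 1000 → 1250 → 1600 → 2000 → 2500.

ISO 2500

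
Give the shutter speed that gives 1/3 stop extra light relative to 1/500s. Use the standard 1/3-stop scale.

Shutter speed: 1/500 → 1/400 — 1/3 stop slower (brighter).

1/400s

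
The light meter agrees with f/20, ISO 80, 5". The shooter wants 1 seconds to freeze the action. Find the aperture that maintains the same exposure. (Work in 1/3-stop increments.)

f/9

Shutter speed: 5 → 4 → 3.2 → 2.5 → 2 → 1.6 → 1.3 → 1 — 2 1/3 stops shorter (darker).
Need 2 1/3 stops brighter from the aperture: f/20 → f/18 → f/16 → f/14 → f/13 → f/11 → f/10 → f/9.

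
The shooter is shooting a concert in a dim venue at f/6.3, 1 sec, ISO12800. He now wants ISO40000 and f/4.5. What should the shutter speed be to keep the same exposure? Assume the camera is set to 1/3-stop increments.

1/6s

ISO: 12800 → 16000 → 20000 → 25600 → 32000 → 40000 — 1 2/3 stops higher (brighter).
Aperture: f/6.3 → f/5.6 → f/5 → f/4.5 — 1 stop larger aperture (brighter).
Net change so far: 2 2/3 stops brighter. Offset with the shutter speed: 1 → 0.8 → 0.6 → 0.5 → 0.4 → 0.3 → 1/4 → 1/5 → 1/6.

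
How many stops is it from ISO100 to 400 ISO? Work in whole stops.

2 stops

100 → 200 → 400 — count the steps: 2 stops.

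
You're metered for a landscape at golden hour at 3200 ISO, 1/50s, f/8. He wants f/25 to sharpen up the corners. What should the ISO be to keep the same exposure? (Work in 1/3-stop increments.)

Aperture: f/8 → f/9 → f/10 → f/11 → f/13 → f/14 → f/16 → f/18 → f/20 → f/22 → f/25 — 3 1/3 stops narrower (darker).
Need 3 1/3 stops brighter from the ISO: 3200 → 4000 → 5000 → 6400 → 8000 → 10000 → 12800 → 16000 → 20000 → 25600 → 32000.

ISO 32000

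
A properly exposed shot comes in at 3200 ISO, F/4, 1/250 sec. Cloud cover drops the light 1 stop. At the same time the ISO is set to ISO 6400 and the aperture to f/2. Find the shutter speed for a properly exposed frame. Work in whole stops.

1/1000s

Scene light: 1 stop darker.
ISO: 3200 → 6400 — 1 stop raised (brighter).
Aperture: f/4 → f/2.8 → f/2 — 2 stops opened up (brighter).
Net so far: 2 stops brighter. Shutter speed: 1/250 → 1/500 → 1/1000.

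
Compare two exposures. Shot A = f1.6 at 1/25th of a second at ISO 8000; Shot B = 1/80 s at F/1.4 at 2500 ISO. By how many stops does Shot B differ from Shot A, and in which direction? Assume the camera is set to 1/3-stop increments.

Aperture: f/1.6 → f/1.4 — 1/3 stop wider (brighter).
Shutter speed: 1/25 → 1/30 → 1/40 → 1/50 → 1/60 → 1/80 — 1 2/3 stops faster (darker).
ISO: 8000 → 6400 → 5000 → 4000 → 3200 → 2500 — 1 2/3 stops dropped (darker).
Net: +1/3 −1 2/3 −1 2/3 = −3 stops.

3 stops darker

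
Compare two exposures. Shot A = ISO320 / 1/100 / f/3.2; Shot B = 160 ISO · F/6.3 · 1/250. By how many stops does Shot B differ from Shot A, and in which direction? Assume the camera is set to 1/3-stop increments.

Aperture: f/3.2 → f/3.5 → f/4 → f/4.5 → f/5 → f/5.6 → f/6.3 — 2 stops stopped down (darker).
Shutter speed: 1/100 → 1/125 → 1/160 → 1/200 → 1/250 — 1 1/3 stops faster (darker).
ISO: 320 → 250 → 200 → 160 — 1 stop dropped (darker).
Net: −2 −1 1/3 −1 = −4 1/3 stops.

4 1/3 stops darker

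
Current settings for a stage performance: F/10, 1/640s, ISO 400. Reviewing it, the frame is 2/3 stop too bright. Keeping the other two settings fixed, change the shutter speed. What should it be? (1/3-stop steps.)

1/1000s

Overexposed by 2/3 stop → need 2/3 stop darker.
Shutter speed: 1/640 → 1/800 → 1/1000.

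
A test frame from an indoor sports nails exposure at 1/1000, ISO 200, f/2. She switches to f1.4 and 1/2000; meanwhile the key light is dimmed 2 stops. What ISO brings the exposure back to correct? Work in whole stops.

ISO 800

Scene light: 2 stops darker.
Aperture: f/2 → f/1.4 — 1 stop opened up (brighter).
Shutter speed: 1/1000 → 1/2000 — 1 stop shorter (darker).
Net so far: 2 stops darker. ISO: 200 → 400 → 800.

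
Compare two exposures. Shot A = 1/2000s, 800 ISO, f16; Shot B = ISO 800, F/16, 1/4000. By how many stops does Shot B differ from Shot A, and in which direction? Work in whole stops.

1 stop darker

Aperture: unchanged.
Shutter speed: 1/2000 → 1/4000 — 1 stop faster (darker).
ISO: unchanged.
Net: −1 = −1 stop.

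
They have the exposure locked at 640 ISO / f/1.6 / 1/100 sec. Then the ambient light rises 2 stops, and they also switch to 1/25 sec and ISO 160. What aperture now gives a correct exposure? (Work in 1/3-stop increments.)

f/3.2

Scene light: 2 stops brighter.
Shutter speed: 1/100 → 1/80 → 1/60 → 1/50 → 1/40 → 1/30 → 1/25 — 2 stops longer (brighter).
ISO: 640 → 500 → 400 → 320 → 250 → 200 → 160 — 2 stops dropped (darker).
Net so far: 2 stops brighter. Aperture: f/1.6 → f/1.8 → f/2 → f/2.2 → f/2.5 → f/2.8 → f/3.2.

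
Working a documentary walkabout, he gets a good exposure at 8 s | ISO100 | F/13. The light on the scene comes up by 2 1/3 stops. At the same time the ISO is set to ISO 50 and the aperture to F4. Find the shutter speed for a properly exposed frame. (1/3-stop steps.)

Scene light: 2 1/3 stops brighter.
ISO: 100 → 80 → 64 → 50 — 1 stop dropped (darker).
Aperture: f/13 → f/11 → f/10 → f/9 → f/8 → f/7.1 → f/6.3 → f/5.6 → f/5 → f/4.5 → f/4 — 3 1/3 stops larger aperture (brighter).
Net so far: 4 2/3 stops brighter. Shutter speed: 8 → 6 → 5 → 4 → 3.2 → 2.5 → 2 → 1.6 → 1.3 → 1 → 0.8 → 0.6 → 0.5 → 0.4 → 0.3.

0.3 s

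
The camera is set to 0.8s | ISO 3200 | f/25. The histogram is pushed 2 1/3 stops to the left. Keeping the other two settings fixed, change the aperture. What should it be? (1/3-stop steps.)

f/11

Underexposed by 2 1/3 stops → need 2 1/3 stops brighter.
Aperture: f/25 → f/22 → f/20 → f/18 → f/16 → f/14 → f/13 → f/11.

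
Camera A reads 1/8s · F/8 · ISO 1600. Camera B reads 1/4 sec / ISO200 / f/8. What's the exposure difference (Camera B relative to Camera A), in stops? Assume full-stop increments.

Aperture: unchanged.
Shutter speed: 1/8 → 1/4 — 1 stop longer (brighter).
ISO: 1600 → 800 → 400 → 200 — 3 stops dropped (darker).
Net: +1 −3 = −2 stops.

2 stops darker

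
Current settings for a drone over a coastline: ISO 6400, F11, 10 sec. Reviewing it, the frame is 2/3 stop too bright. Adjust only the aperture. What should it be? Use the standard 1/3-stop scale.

f/14

Overexposed by 2/3 stop → need 2/3 stop darker.
Aperture: f/11 → f/13 → f/14.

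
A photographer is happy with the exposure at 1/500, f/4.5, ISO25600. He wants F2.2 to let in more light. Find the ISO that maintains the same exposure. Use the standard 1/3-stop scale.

ISO 6400

Aperture: f/4.5 → f/4 → f/3.5 → f/3.2 → f/2.8 → f/2.5 → f/2.2 — 2 stops opened up (brighter).
Need 2 stops darker from the ISO: 25600 → 20000 → 16000 → 12800 → 10000 → 8000 → 6400.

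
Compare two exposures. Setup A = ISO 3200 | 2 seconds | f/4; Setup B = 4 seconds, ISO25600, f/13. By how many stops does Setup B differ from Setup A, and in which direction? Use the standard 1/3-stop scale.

Aperture: f/4 → f/4.5 → f/5 → f/5.6 → f/6.3 → f/7.1 → f/8 → f/9 → f/10 → f/11 → f/13 — 3 1/3 stops stopped down (darker).
Shutter speed: 2 → 2.5 → 3.2 → 4 — 1 stop slower (brighter).
ISO: 3200 → 4000 → 5000 → 6400 → 8000 → 10000 → 12800 → 16000 → 20000 → 25600 — 3 stops higher (brighter).
Net: −3 1/3 +1 +3 = +2/3 stops.

2/3 stop brighter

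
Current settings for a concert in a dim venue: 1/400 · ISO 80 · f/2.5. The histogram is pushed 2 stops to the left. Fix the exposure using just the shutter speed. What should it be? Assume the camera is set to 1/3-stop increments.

1/100s

Underexposed by 2 stops → need 2 stops brighter.
Shutter speed: 1/400 → 1/320 → 1/250 → 1/200 → 1/160 → 1/125 → 1/100.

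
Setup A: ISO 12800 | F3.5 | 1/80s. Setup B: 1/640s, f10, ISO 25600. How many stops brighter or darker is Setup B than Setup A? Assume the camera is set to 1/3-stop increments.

Aperture: f/3.5 → f/4 → f/4.5 → f/5 → f/5.6 → f/6.3 → f/7.1 → f/8 → f/9 → f/10 — 3 stops stopped down (darker).
Shutter speed: 1/80 → 1/100 → 1/125 → 1/160 → 1/200 → 1/250 → 1/320 → 1/400 → 1/500 → 1/640 — 3 stops faster (darker).
ISO: 12800 → 16000 → 20000 → 25600 — 1 stop higher (brighter).
Net: −3 −3 +1 = −5 stops.

5 stops darker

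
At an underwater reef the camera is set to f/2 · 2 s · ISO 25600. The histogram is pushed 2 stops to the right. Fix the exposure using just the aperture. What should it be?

f/4

Overexposed by 2 stops → need 2 stops darker.
Aperture: f/2 → f/2.8 → f/4.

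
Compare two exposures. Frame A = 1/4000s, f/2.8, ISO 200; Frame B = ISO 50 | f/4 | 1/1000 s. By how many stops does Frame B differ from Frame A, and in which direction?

1 stop darker

Aperture: f/2.8 → f/4 — 1 stop smaller aperture (darker).
Shutter speed: 1/4000 → 1/2000 → 1/1000 — 2 stops slower (brighter).
ISO: 200 → 100 → 50 — 2 stops lower (darker).
Net: −1 +2 −2 = −1 stop.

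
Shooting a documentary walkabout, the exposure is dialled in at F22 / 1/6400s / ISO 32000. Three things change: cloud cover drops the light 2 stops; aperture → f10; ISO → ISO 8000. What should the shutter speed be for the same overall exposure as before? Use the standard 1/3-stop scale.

1/2000s

Scene light: 2 stops darker.
Aperture: f/22 → f/20 → f/18 → f/16 → f/14 → f/13 → f/11 → f/10 — 2 1/3 stops larger aperture (brighter).
ISO: 32000 → 25600 → 20000 → 16000 → 12800 → 10000 → 8000 — 2 stops dropped (darker).
Net so far: 1 2/3 stops darker. Shutter speed: 1/6400 → 1/5000 → 1/4000 → 1/3200 → 1/2500 → 1/2000.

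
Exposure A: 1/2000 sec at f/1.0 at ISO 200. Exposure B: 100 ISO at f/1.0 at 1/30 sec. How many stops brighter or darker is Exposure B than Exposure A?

Aperture: unchanged.
Shutter speed: 1/2000 → 1/1000 → 1/500 → 1/250 → 1/125 → 1/60 → 1/30 — 6 stops slower (brighter).
ISO: 200 → 100 — 1 stop dropped (darker).
Net: +6 −1 = +5 stops.

5 stops brighter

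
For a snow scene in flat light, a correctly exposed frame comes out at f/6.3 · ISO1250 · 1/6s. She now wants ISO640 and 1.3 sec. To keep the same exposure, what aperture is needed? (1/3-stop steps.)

ISO: 1250 → 1000 → 800 → 640 — 1 stop dropped (darker).
Shutter speed: 1/6 → 1/5 → 1/4 → 0.3 → 0.4 → 0.5 → 0.6 → 0.8 → 1 → 1.3 — 3 stops longer (brighter).
Net change so far: 2 stops brighter. Offset with the aperture: f/6.3 → f/7.1 → f/8 → f/9 → f/10 → f/11 → f/13.

f/13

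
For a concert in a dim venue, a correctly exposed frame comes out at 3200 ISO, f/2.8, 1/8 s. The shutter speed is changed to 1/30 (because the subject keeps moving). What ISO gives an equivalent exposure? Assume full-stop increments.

ISO 12800

Shutter speed: 1/8 → 1/15 → 1/30 — 2 stops shorter (darker).
Need 2 stops brighter from the ISO: 3200 → 6400 → 12800.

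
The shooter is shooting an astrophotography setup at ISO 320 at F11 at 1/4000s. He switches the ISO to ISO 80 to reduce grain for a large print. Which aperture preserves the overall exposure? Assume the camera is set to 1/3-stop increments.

ISO: 320 → 250 → 200 → 160 → 125 → 100 → 80 — 2 stops lower (darker).
Need 2 stops brighter from the aperture: f/11 → f/10 → f/9 → f/8 → f/7.1 → f/6.3 → f/5.6.

f/5.6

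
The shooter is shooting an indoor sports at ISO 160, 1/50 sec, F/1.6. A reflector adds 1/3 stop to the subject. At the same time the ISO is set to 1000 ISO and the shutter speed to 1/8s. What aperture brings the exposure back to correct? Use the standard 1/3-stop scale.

Scene light: 1/3 stop brighter.
ISO: 160 → 200 → 250 → 320 → 400 → 500 → 640 → 800 → 1000 — 2 2/3 stops raised (brighter).
Shutter speed: 1/50 → 1/40 → 1/30 → 1/25 → 1/20 → 1/15 → 1/13 → 1/10 → 1/8 — 2 2/3 stops slower (brighter).
Net so far: 5 2/3 stops brighter. Aperture: f/1.6 → f/1.8 → f/2 → f/2.2 → f/2.5 → f/2.8 → f/3.2 → f/3.5 → f/4 → f/4.5 → f/5 → f/5.6 → f/6.3 → f/7.1 → f/8 → f/9 → f/10 → f/11.

f/11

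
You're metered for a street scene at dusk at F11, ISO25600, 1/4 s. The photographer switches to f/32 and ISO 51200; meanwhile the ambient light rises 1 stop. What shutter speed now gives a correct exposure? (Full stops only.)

Scene light: 1 stop brighter.
Aperture: f/11 → f/16 → f/22 → f/32 — 3 stops stopped down (darker).
ISO: 25600 → 51200 — 1 stop raised (brighter).
Net so far: 1 stop darker. Shutter speed: 1/4 → 1/2.

1/2s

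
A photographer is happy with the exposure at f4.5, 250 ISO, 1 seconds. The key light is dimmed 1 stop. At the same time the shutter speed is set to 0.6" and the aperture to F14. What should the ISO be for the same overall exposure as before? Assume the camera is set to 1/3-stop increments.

Scene light: 1 stop darker.
Shutter speed: 1 → 0.8 → 0.6 — 2/3 stop shorter (darker).
Aperture: f/4.5 → f/5 → f/5.6 → f/6.3 → f/7.1 → f/8 → f/9 → f/10 → f/11 → f/13 → f/14 — 3 1/3 stops narrower (darker).
Net so far: 5 stops darker. ISO: 250 → 320 → 400 → 500 → 640 → 800 → 1000 → 1250 → 1600 → 2000 → 2500 → 3200 → 4000 → 5000 → 6400 → 8000.

ISO 8000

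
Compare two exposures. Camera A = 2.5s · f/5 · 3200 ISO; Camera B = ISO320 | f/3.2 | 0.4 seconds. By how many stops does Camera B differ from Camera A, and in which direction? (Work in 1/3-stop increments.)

Aperture: f/5 → f/4.5 → f/4 → f/3.5 → f/3.2 — 1 1/3 stops wider (brighter).
Shutter speed: 2.5 → 2 → 1.6 → 1.3 → 1 → 0.8 → 0.6 → 0.5 → 0.4 — 2 2/3 stops shorter (darker).
ISO: 3200 → 2500 → 2000 → 1600 → 1250 → 1000 → 800 → 640 → 500 → 400 → 320 — 3 1/3 stops dropped (darker).
Net: +1 1/3 −2 2/3 −3 1/3 = −4 2/3 stops.

4 2/3 stops darker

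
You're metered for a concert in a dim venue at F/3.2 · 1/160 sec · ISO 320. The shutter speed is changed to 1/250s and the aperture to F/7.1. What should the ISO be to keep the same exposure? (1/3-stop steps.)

ISO 2500

Shutter speed: 1/160 → 1/200 → 1/250 — 2/3 stop shorter (darker).
Aperture: f/3.2 → f/3.5 → f/4 → f/4.5 → f/5 → f/5.6 → f/6.3 → f/7.1 — 2 1/3 stops narrower (darker).
Net change so far: 3 stops darker. Offset with the ISO: 320 → 400 → 500 → 640 → 800 → 1000 → 1250 → 1600 → 2000 → 2500.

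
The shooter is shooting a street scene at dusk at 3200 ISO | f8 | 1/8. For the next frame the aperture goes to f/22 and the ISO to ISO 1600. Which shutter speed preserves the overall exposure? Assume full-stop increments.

Aperture: f/8 → f/11 → f/16 → f/22 — 3 stops narrower (darker).
ISO: 3200 → 1600 — 1 stop lower (darker).
Net change so far: 4 stops darker. Offset with the shutter speed: 1/8 → 1/4 → 1/2 → 1 → 2.

2 s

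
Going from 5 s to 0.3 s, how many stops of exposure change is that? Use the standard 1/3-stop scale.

5 → 4 → 3.2 → 2.5 → 2 → 1.6 → 1.3 → 1 → 0.8 → 0.6 → 0.5 → 0.4 → 0.3 — count the steps: 12 third-stops = 4 stops.

4 stops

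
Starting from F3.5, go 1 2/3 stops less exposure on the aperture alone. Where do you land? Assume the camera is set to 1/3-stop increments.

f/6.3

Aperture: f/3.5 → f/4 → f/4.5 → f/5 → f/5.6 → f/6.3 — 1 2/3 stops stopped down (darker).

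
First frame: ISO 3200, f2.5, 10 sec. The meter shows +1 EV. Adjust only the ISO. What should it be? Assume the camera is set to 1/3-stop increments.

ISO 1600

Overexposed by 1 stop → need 1 stop darker.
ISO: 3200 → 2500 → 2000 → 1600.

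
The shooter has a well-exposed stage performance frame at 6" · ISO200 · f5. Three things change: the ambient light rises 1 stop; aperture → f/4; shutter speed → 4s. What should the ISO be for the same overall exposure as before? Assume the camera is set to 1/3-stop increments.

ISO 100

Scene light: 1 stop brighter.
Aperture: f/5 → f/4.5 → f/4 — 2/3 stop larger aperture (brighter).
Shutter speed: 6 → 5 → 4 — 2/3 stop faster (darker).
Net so far: 1 stop brighter. ISO: 200 → 160 → 125 → 100.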